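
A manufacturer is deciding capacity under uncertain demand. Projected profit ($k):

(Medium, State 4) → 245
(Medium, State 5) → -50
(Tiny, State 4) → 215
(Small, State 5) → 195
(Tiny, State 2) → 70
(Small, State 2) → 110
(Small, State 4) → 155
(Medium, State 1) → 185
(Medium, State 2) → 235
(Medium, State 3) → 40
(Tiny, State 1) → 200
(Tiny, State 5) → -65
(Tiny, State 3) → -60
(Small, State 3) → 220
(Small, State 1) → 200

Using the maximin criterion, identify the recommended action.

Small

Row minima: Tiny=-65, Small=110, Medium=-50
Best worst-case = 110 → Small.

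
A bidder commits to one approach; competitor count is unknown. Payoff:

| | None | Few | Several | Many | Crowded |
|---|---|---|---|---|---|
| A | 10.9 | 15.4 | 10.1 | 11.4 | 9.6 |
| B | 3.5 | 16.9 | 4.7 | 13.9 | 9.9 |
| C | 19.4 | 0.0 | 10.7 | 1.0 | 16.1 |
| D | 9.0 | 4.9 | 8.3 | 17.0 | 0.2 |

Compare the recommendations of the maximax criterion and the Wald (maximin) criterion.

maximax → C; maximin → A (disagree)

Row maxima: A=15.4, B=16.9, C=19.4, D=17.0
Best best-case = 19.4 → C.
Row minima: A=9.6, B=3.5, C=0.0, D=0.2
Best worst-case = 9.6 → A.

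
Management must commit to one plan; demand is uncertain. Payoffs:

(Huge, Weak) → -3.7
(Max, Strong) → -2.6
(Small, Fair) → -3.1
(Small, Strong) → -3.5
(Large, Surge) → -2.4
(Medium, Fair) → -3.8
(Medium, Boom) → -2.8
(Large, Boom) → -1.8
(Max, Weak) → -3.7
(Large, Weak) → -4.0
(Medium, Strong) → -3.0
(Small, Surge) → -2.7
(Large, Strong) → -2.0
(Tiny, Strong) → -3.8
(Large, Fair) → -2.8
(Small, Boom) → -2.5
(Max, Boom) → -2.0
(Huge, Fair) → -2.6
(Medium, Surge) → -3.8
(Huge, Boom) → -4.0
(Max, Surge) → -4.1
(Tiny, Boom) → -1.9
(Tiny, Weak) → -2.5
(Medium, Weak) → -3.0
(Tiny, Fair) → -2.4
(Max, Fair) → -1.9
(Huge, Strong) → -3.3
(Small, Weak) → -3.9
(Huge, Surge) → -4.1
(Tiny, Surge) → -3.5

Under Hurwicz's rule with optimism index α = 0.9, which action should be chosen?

Large

Tiny: 0.9·(-1.9) + 0.1·(-3.8) = -2.09
Small: 0.9·(-2.5) + 0.1·(-3.9) = -2.64
Medium: 0.9·(-2.8) + 0.1·(-3.8) = -2.9
Large: 0.9·(-1.8) + 0.1·(-4.0) = -2.02
Huge: 0.9·(-2.6) + 0.1·(-4.1) = -2.75
Max: 0.9·(-1.9) + 0.1·(-4.1) = -2.12
Highest Hurwicz score = -2.02 → Large.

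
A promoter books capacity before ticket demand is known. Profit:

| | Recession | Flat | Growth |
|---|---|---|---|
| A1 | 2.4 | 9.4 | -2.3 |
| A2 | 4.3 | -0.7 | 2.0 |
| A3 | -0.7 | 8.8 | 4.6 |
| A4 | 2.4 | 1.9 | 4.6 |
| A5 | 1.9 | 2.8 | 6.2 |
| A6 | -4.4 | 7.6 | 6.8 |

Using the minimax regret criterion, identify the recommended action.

A3

Column bests: Recession=4.3, Flat=9.4, Growth=6.8.
A1 regrets: 1.9, 0.0, 9.1 → max 9.1
A2 regrets: 0.0, 10.1, 4.8 → max 10.1
A3 regrets: 5.0, 0.6, 2.2 → max 5.0
A4 regrets: 1.9, 7.5, 2.2 → max 7.5
A5 regrets: 2.4, 6.6, 0.6 → max 6.6
A6 regrets: 8.7, 1.8, 0.0 → max 8.7
Smallest max regret = 5.0 → A3.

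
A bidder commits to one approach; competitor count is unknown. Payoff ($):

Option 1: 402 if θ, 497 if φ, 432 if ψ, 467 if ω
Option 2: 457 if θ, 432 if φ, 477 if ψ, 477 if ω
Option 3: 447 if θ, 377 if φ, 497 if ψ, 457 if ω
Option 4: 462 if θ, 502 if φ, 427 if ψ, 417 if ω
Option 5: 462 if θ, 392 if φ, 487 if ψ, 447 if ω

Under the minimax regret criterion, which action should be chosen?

Option 1

Column bests: θ=462, φ=502, ψ=497, ω=477.
Option 1 regrets: 60, 5, 65, 10 → max 65
Option 2 regrets: 5, 70, 20, 0 → max 70
Option 3 regrets: 15, 125, 0, 20 → max 125
Option 4 regrets: 0, 0, 70, 60 → max 70
Option 5 regrets: 0, 110, 10, 30 → max 110
Smallest max regret = 65 → Option 1.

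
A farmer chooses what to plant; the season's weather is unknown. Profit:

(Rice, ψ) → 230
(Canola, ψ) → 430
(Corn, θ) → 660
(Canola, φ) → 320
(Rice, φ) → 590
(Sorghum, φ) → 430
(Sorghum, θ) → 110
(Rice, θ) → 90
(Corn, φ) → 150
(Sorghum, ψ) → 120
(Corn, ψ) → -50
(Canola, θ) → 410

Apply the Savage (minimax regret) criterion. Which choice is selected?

Canola

Column bests: θ=660, φ=590, ψ=430.
Sorghum regrets: 550, 160, 310 → max 550
Corn regrets: 0, 440, 480 → max 480
Canola regrets: 250, 270, 0 → max 270
Rice regrets: 570, 0, 200 → max 570
Smallest max regret = 270 → Canola.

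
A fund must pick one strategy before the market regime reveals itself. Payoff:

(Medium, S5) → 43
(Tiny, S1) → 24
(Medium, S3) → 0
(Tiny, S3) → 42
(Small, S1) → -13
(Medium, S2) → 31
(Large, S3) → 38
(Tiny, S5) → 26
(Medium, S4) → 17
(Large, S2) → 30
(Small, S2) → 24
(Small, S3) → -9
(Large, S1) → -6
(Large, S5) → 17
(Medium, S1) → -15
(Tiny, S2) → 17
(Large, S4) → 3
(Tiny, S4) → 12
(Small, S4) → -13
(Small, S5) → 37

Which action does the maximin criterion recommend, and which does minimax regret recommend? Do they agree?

Row minima: Tiny=12, Small=-13, Medium=-15, Large=-6
Best worst-case = 12 → Tiny.
Column bests: S1=24, S2=31, S3=42, S4=17, S5=43.
Tiny regrets: 0, 14, 0, 5, 17 → max 17
Small regrets: 37, 7, 51, 30, 6 → max 51
Medium regrets: 39, 0, 42, 0, 0 → max 42
Large regrets: 30, 1, 4, 14, 26 → max 30
Smallest max regret = 17 → Tiny.

maximin → Tiny; minimax regret → Tiny (agree)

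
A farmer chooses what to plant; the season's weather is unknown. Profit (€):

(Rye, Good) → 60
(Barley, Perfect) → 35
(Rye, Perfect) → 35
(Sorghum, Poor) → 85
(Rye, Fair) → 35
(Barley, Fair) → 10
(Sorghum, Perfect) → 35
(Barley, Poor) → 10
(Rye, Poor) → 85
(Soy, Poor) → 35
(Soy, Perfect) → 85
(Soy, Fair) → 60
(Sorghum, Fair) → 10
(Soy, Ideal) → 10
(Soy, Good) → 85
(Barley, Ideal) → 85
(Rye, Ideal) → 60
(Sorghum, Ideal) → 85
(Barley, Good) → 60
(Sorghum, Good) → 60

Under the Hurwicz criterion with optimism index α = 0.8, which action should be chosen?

Barley: 0.8·85 + 0.2·10 = 70
Sorghum: 0.8·85 + 0.2·10 = 70
Rye: 0.8·85 + 0.2·35 = 75
Soy: 0.8·85 + 0.2·10 = 70
Highest Hurwicz score = 75 → Rye.

Rye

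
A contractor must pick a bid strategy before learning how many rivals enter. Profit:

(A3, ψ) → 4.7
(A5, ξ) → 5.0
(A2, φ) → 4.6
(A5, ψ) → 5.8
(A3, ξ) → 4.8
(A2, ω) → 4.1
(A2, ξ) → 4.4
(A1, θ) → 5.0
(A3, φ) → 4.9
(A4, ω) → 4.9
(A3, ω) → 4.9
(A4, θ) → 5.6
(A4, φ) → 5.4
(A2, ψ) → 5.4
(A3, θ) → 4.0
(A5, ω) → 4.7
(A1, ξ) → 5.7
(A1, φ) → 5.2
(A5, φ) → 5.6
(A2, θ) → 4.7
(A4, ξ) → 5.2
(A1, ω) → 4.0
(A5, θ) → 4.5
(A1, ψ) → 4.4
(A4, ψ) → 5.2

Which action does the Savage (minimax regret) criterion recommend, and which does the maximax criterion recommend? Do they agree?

minimax regret → A4; maximax → A5 (disagree)

Column bests: θ=5.6, φ=5.6, ψ=5.8, ω=4.9, ξ=5.7.
A1 regrets: 0.6, 0.4, 1.4, 0.9, 0.0 → max 1.4
A2 regrets: 0.9, 1.0, 0.4, 0.8, 1.3 → max 1.3
A3 regrets: 1.6, 0.7, 1.1, 0.0, 0.9 → max 1.6
A4 regrets: 0.0, 0.2, 0.6, 0.0, 0.5 → max 0.6
A5 regrets: 1.1, 0.0, 0.0, 0.2, 0.7 → max 1.1
Smallest max regret = 0.6 → A4.
Row maxima: A1=5.7, A2=5.4, A3=4.9, A4=5.6, A5=5.8
Best best-case = 5.8 → A5.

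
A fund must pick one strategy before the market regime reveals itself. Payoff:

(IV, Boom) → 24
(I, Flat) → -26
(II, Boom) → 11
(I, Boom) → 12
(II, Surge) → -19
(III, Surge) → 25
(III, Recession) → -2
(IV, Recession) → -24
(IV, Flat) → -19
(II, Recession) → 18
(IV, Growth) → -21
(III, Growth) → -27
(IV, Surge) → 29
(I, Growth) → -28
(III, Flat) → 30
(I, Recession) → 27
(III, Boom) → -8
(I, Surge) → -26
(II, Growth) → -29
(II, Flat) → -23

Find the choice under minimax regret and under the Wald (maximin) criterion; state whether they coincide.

Column bests: Recession=27, Flat=30, Growth=-21, Boom=24, Surge=29.
I regrets: 0, 56, 7, 12, 55 → max 56
II regrets: 9, 53, 8, 13, 48 → max 53
III regrets: 29, 0, 6, 32, 4 → max 32
IV regrets: 51, 49, 0, 0, 0 → max 51
Smallest max regret = 32 → III.
Row minima: I=-28, II=-29, III=-27, IV=-24
Best worst-case = -24 → IV.

minimax regret → III; maximin → IV (disagree)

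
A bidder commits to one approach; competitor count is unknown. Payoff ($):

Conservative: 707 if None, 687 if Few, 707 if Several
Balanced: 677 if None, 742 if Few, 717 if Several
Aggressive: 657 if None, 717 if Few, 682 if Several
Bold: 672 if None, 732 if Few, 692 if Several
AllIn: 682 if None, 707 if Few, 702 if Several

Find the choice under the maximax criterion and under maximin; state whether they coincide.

Row maxima: Conservative=707, Balanced=742, Aggressive=717, Bold=732, AllIn=707
Best best-case = 742 → Balanced.
Row minima: Conservative=687, Balanced=677, Aggressive=657, Bold=672, AllIn=682
Best worst-case = 687 → Conservative.

maximax → Balanced; maximin → Conservative (disagree)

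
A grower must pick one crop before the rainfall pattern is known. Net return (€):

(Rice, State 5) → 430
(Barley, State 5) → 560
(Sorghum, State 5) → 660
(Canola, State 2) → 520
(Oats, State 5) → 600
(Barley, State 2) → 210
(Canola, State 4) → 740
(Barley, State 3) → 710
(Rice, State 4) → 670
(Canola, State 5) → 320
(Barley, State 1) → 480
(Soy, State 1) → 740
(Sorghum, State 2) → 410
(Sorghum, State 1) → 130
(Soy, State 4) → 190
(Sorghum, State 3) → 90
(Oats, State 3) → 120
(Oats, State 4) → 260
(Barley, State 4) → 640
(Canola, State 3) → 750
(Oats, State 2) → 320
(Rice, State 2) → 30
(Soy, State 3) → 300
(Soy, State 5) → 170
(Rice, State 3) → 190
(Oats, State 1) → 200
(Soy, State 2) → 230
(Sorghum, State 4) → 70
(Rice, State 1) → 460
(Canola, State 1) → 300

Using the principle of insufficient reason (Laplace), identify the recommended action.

Canola

Row averages: Soy=326, Canola=526, Oats=300, Sorghum=272, Barley=520, Rice=356
Highest average = 526 → Canola.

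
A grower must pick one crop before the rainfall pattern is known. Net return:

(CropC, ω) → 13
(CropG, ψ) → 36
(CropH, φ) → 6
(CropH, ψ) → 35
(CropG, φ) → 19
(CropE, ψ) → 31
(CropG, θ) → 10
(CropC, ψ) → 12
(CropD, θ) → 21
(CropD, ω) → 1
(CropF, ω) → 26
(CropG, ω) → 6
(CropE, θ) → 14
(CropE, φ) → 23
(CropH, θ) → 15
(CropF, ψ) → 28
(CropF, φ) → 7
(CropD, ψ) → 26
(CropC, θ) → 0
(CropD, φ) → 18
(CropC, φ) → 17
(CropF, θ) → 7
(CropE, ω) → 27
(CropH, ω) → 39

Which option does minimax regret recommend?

CropE

Column bests: θ=21, φ=23, ψ=36, ω=39.
CropE regrets: 7, 0, 5, 12 → max 12
CropD regrets: 0, 5, 10, 38 → max 38
CropH regrets: 6, 17, 1, 0 → max 17
CropC regrets: 21, 6, 24, 26 → max 26
CropF regrets: 14, 16, 8, 13 → max 16
CropG regrets: 11, 4, 0, 33 → max 33
Smallest max regret = 12 → CropE.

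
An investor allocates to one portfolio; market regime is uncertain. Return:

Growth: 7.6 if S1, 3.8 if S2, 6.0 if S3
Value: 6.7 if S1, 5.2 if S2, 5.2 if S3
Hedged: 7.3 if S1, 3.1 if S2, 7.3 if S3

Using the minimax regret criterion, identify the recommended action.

Column bests: S1=7.6, S2=5.2, S3=7.3.
Growth regrets: 0.0, 1.4, 1.3 → max 1.4
Value regrets: 0.9, 0.0, 2.1 → max 2.1
Hedged regrets: 0.3, 2.1, 0.0 → max 2.1
Smallest max regret = 1.4 → Growth.

Growth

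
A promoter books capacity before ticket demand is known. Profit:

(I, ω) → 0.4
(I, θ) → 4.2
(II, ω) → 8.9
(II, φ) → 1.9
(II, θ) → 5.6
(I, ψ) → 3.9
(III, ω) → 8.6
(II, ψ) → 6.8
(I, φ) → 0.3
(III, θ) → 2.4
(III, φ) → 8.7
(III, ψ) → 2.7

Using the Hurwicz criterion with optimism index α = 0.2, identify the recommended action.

I: 0.2·4.2 + 0.8·0.3 = 1.08
II: 0.2·8.9 + 0.8·1.9 = 3.3
III: 0.2·8.7 + 0.8·2.4 = 3.66
Highest Hurwicz score = 3.66 → III.

III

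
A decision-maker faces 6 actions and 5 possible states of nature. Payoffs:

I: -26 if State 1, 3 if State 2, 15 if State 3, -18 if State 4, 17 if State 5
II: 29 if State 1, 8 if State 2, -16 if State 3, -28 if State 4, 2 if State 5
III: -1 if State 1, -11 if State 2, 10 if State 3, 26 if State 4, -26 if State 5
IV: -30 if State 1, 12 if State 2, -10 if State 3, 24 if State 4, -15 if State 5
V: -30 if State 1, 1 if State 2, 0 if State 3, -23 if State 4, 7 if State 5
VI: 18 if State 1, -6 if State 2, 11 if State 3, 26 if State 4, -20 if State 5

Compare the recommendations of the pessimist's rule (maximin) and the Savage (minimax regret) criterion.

maximin → VI; minimax regret → VI (agree)

Row minima: I=-26, II=-28, III=-26, IV=-30, V=-30, VI=-20
Best worst-case = -20 → VI.
Column bests: State 1=29, State 2=12, State 3=15, State 4=26, State 5=17.
I regrets: 55, 9, 0, 44, 0 → max 55
II regrets: 0, 4, 31, 54, 15 → max 54
III regrets: 30, 23, 5, 0, 43 → max 43
IV regrets: 59, 0, 25, 2, 32 → max 59
V regrets: 59, 11, 15, 49, 10 → max 59
VI regrets: 11, 18, 4, 0, 37 → max 37
Smallest max regret = 37 → VI.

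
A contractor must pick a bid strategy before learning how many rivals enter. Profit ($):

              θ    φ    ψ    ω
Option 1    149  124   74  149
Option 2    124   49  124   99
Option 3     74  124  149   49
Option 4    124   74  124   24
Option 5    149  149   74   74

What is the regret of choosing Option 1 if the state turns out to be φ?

Best payoff under φ is 149.
Regret = 149 − 124 = 25.

25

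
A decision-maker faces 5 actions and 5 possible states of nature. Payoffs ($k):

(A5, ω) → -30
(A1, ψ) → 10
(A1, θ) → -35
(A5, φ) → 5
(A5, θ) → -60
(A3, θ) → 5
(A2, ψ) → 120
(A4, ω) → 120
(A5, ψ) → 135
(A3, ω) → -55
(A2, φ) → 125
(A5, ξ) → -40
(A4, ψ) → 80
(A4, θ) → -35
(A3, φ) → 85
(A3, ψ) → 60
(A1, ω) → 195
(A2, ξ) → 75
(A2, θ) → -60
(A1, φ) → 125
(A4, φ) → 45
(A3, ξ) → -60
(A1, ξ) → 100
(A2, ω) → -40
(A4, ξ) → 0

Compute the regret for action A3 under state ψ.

Best payoff under ψ is 135.
Regret = 135 − 60 = 75.

75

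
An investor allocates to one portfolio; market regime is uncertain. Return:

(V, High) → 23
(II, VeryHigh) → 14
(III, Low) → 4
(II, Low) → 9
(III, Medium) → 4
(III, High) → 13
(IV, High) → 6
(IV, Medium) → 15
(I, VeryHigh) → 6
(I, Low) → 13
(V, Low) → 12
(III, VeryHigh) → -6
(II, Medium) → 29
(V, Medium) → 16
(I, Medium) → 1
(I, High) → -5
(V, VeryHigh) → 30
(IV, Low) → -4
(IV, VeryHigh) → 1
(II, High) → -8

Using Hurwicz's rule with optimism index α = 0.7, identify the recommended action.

V

I: 0.7·13 + 0.3·(-5) = 7.6
II: 0.7·29 + 0.3·(-8) = 17.9
III: 0.7·13 + 0.3·(-6) = 7.3
IV: 0.7·15 + 0.3·(-4) = 9.3
V: 0.7·30 + 0.3·12 = 24.6
Highest Hurwicz score = 24.6 → V.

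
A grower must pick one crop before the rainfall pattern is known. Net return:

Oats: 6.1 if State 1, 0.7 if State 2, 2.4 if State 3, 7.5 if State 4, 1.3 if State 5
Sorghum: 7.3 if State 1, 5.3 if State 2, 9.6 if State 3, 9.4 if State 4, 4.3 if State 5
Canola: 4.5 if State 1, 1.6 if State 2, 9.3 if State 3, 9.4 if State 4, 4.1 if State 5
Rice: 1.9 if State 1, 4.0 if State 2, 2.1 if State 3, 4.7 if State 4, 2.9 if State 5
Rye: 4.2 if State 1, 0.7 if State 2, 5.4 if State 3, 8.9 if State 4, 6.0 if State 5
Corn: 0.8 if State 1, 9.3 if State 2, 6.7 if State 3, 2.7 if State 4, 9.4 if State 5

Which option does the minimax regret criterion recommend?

Column bests: State 1=7.3, State 2=9.3, State 3=9.6, State 4=9.4, State 5=9.4.
Oats regrets: 1.2, 8.6, 7.2, 1.9, 8.1 → max 8.6
Sorghum regrets: 0.0, 4.0, 0.0, 0.0, 5.1 → max 5.1
Canola regrets: 2.8, 7.7, 0.3, 0.0, 5.3 → max 7.7
Rice regrets: 5.4, 5.3, 7.5, 4.7, 6.5 → max 7.5
Rye regrets: 3.1, 8.6, 4.2, 0.5, 3.4 → max 8.6
Corn regrets: 6.5, 0.0, 2.9, 6.7, 0.0 → max 6.7
Smallest max regret = 5.1 → Sorghum.

Sorghum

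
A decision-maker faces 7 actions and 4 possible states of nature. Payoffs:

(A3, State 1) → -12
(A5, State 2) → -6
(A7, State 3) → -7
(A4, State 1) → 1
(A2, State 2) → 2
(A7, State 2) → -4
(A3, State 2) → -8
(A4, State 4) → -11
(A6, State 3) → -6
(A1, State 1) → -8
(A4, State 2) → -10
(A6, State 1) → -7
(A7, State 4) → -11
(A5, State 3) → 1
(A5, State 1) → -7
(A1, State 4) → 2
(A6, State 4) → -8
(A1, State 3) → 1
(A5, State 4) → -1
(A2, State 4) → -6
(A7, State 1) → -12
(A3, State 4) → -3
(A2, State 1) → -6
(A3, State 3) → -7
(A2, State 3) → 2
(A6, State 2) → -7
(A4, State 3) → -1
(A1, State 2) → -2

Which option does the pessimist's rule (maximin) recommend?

A2

Row minima: A1=-8, A2=-6, A3=-12, A4=-11, A5=-7, A6=-8, A7=-12
Best worst-case = -6 → A2.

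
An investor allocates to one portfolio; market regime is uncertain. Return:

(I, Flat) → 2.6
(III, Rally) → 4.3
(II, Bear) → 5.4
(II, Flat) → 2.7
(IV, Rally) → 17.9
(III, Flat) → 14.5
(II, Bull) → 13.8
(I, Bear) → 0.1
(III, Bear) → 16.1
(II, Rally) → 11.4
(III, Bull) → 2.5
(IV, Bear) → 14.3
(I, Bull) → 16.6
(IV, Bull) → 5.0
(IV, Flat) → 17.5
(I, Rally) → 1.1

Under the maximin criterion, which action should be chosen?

Row minima: I=0.1, II=2.7, III=2.5, IV=5.0
Best worst-case = 5.0 → IV.

IV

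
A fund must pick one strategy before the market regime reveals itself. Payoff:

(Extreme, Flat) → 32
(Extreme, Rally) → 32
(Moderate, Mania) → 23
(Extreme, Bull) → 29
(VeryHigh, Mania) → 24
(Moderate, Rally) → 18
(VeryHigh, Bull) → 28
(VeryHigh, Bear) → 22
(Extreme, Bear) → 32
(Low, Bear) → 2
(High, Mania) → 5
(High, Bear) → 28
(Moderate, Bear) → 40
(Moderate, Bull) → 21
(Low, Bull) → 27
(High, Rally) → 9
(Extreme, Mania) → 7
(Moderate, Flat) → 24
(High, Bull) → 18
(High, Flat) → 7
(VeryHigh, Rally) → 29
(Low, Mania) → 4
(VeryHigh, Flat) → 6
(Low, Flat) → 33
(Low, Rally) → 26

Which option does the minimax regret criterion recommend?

Column bests: Bear=40, Flat=33, Bull=29, Rally=32, Mania=24.
Low regrets: 38, 0, 2, 6, 20 → max 38
Moderate regrets: 0, 9, 8, 14, 1 → max 14
High regrets: 12, 26, 11, 23, 19 → max 26
VeryHigh regrets: 18, 27, 1, 3, 0 → max 27
Extreme regrets: 8, 1, 0, 0, 17 → max 17
Smallest max regret = 14 → Moderate.

Moderate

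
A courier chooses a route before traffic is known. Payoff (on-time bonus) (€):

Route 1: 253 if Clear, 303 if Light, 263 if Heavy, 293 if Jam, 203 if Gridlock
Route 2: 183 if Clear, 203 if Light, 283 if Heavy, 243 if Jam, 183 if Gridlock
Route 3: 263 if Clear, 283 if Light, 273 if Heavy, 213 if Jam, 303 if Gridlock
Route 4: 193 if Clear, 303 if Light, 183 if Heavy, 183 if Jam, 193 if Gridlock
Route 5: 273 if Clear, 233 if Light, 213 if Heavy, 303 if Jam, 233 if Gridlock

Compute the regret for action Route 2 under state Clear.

90

Best payoff under Clear is 273.
Regret = 273 − 183 = 90.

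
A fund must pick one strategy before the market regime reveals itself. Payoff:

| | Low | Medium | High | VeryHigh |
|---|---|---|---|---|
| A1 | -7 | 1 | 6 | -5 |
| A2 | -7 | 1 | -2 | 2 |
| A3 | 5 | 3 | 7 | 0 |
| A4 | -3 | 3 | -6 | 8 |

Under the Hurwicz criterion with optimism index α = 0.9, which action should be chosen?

A1: 0.9·6 + 0.1·(-7) = 4.7
A2: 0.9·2 + 0.1·(-7) = 1.1
A3: 0.9·7 + 0.1·0 = 6.3
A4: 0.9·8 + 0.1·(-6) = 6.6
Highest Hurwicz score = 6.6 → A4.

A4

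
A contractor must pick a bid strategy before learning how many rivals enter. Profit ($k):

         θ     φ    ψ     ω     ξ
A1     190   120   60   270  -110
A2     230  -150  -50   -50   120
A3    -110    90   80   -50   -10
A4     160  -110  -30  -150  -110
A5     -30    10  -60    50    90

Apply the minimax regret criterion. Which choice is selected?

A1

Column bests: θ=230, φ=120, ψ=80, ω=270, ξ=120.
A1 regrets: 40, 0, 20, 0, 230 → max 230
A2 regrets: 0, 270, 130, 320, 0 → max 320
A3 regrets: 340, 30, 0, 320, 130 → max 340
A4 regrets: 70, 230, 110, 420, 230 → max 420
A5 regrets: 260, 110, 140, 220, 30 → max 260
Smallest max regret = 230 → A1.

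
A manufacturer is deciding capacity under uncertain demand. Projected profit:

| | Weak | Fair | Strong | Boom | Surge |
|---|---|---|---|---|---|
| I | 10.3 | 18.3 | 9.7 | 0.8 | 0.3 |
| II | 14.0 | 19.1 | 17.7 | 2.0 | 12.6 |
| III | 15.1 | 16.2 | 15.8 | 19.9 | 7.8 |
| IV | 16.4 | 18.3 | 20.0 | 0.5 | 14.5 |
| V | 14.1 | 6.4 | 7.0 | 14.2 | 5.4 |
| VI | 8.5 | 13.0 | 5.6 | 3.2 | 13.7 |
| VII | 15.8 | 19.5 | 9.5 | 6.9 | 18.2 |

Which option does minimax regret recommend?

III

Column bests: Weak=16.4, Fair=19.5, Strong=20.0, Boom=19.9, Surge=18.2.
I regrets: 6.1, 1.2, 10.3, 19.1, 17.9 → max 19.1
II regrets: 2.4, 0.4, 2.3, 17.9, 5.6 → max 17.9
III regrets: 1.3, 3.3, 4.2, 0.0, 10.4 → max 10.4
IV regrets: 0.0, 1.2, 0.0, 19.4, 3.7 → max 19.4
V regrets: 2.3, 13.1, 13.0, 5.7, 12.8 → max 13.1
VI regrets: 7.9, 6.5, 14.4, 16.7, 4.5 → max 16.7
VII regrets: 0.6, 0.0, 10.5, 13.0, 0.0 → max 13.0
Smallest max regret = 10.4 → III.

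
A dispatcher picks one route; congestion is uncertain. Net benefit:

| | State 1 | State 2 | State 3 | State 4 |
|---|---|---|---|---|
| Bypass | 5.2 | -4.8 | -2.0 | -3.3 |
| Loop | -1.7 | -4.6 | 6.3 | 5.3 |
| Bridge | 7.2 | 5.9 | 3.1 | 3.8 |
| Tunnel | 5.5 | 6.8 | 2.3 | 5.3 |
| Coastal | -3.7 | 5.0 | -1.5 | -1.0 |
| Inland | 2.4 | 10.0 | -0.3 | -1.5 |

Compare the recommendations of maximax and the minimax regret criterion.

maximax → Inland; minimax regret → Tunnel (disagree)

Row maxima: Bypass=5.2, Loop=6.3, Bridge=7.2, Tunnel=6.8, Coastal=5.0, Inland=10.0
Best best-case = 10.0 → Inland.
Column bests: State 1=7.2, State 2=10.0, State 3=6.3, State 4=5.3.
Bypass regrets: 2.0, 14.8, 8.3, 8.6 → max 14.8
Loop regrets: 8.9, 14.6, 0.0, 0.0 → max 14.6
Bridge regrets: 0.0, 4.1, 3.2, 1.5 → max 4.1
Tunnel regrets: 1.7, 3.2, 4.0, 0.0 → max 4.0
Coastal regrets: 10.9, 5.0, 7.8, 6.3 → max 10.9
Inland regrets: 4.8, 0.0, 6.6, 6.8 → max 6.8
Smallest max regret = 4.0 → Tunnel.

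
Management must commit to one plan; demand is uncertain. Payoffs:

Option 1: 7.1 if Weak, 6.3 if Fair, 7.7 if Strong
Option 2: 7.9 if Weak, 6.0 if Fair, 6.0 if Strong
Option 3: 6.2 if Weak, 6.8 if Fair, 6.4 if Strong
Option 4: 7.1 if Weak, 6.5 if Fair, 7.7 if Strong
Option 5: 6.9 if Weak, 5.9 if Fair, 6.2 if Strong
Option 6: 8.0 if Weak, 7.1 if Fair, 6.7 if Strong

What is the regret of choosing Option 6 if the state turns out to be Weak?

0.0

Best payoff under Weak is 8.0.
Regret = 8.0 − 8.0 = 0.0.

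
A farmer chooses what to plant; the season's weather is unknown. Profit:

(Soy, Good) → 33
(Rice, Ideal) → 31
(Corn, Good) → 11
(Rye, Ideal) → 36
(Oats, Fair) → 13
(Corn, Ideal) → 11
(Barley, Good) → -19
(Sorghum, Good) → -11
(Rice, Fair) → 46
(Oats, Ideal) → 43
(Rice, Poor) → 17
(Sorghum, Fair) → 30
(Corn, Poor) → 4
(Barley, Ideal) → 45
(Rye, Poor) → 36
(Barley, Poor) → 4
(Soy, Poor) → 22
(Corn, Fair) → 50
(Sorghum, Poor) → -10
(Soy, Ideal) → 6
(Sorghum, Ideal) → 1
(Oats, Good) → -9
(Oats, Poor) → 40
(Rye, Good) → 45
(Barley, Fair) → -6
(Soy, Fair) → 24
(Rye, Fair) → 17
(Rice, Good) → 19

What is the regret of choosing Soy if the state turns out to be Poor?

18

Best payoff under Poor is 40.
Regret = 40 − 22 = 18.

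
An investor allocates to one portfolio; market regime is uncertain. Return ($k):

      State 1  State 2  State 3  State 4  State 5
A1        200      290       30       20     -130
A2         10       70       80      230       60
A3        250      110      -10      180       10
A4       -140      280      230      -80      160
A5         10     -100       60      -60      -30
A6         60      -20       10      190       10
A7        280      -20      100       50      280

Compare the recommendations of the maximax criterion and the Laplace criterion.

maximax → A1; laplace → A7 (disagree)

Row maxima: A1=290, A2=230, A3=250, A4=280, A5=60, A6=190, A7=280
Best best-case = 290 → A1.
Row averages: A1=82, A2=90, A3=108, A4=90, A5=-24, A6=50, A7=138
Highest average = 138 → A7.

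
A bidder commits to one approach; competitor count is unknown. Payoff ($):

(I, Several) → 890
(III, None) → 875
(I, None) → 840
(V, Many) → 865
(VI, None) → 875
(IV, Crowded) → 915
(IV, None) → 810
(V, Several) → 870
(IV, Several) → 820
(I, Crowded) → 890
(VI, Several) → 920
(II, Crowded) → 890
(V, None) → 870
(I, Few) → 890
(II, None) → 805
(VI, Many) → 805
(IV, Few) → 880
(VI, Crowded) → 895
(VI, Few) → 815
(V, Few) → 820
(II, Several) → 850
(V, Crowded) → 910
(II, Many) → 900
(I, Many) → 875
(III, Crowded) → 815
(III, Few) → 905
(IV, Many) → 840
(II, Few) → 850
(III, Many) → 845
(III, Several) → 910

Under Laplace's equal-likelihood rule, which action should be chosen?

I

Row averages: I=877, II=859, III=870, IV=853, V=867, VI=862
Highest average = 877 → I.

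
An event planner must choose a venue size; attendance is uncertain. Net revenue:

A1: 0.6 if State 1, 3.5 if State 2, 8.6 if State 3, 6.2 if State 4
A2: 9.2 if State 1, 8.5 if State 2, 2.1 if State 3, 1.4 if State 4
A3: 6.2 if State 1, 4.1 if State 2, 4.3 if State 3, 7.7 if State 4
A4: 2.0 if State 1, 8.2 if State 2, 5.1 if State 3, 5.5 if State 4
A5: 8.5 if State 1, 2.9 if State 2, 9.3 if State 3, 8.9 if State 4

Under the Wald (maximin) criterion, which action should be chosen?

Row minima: A1=0.6, A2=1.4, A3=4.1, A4=2.0, A5=2.9
Best worst-case = 4.1 → A3.

A3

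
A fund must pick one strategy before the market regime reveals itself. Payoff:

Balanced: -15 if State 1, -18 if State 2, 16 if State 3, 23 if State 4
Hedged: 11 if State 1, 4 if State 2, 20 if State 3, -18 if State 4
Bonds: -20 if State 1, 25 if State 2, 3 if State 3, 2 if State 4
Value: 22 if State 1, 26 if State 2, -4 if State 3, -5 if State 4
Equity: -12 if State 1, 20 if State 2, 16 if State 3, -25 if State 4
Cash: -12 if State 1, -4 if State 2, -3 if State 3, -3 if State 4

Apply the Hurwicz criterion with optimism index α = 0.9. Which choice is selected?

Balanced: 0.9·23 + 0.1·(-18) = 18.9
Hedged: 0.9·20 + 0.1·(-18) = 16.2
Bonds: 0.9·25 + 0.1·(-20) = 20.5
Value: 0.9·26 + 0.1·(-5) = 22.9
Equity: 0.9·20 + 0.1·(-25) = 15.5
Cash: 0.9·(-3) + 0.1·(-12) = -3.9
Highest Hurwicz score = 22.9 → Value.

Value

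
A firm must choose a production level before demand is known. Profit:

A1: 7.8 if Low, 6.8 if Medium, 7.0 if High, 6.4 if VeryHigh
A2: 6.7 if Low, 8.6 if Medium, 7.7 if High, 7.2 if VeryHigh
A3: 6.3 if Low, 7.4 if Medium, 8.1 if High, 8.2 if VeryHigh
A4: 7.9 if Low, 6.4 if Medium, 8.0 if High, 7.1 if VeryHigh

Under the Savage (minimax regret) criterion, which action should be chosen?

A2

Column bests: Low=7.9, Medium=8.6, High=8.1, VeryHigh=8.2.
A1 regrets: 0.1, 1.8, 1.1, 1.8 → max 1.8
A2 regrets: 1.2, 0.0, 0.4, 1.0 → max 1.2
A3 regrets: 1.6, 1.2, 0.0, 0.0 → max 1.6
A4 regrets: 0.0, 2.2, 0.1, 1.1 → max 2.2
Smallest max regret = 1.2 → A2.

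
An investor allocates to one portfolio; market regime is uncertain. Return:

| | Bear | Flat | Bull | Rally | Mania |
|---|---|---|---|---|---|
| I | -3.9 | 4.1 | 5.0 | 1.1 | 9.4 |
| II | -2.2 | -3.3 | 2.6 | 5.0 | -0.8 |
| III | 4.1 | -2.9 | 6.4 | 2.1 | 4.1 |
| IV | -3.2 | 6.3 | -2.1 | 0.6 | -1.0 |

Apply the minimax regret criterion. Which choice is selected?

I

Column bests: Bear=4.1, Flat=6.3, Bull=6.4, Rally=5.0, Mania=9.4.
I regrets: 8.0, 2.2, 1.4, 3.9, 0.0 → max 8.0
II regrets: 6.3, 9.6, 3.8, 0.0, 10.2 → max 10.2
III regrets: 0.0, 9.2, 0.0, 2.9, 5.3 → max 9.2
IV regrets: 7.3, 0.0, 8.5, 4.4, 10.4 → max 10.4
Smallest max regret = 8.0 → I.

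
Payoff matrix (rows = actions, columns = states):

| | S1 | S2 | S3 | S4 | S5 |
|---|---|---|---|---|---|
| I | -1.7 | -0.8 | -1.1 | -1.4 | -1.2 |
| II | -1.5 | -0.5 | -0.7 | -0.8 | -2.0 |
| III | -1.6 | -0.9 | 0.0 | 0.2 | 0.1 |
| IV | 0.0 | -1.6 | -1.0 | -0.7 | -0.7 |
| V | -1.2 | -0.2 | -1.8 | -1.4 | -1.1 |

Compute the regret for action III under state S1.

1.6

Best payoff under S1 is 0.0.
Regret = 0.0 − (-1.6) = 1.6.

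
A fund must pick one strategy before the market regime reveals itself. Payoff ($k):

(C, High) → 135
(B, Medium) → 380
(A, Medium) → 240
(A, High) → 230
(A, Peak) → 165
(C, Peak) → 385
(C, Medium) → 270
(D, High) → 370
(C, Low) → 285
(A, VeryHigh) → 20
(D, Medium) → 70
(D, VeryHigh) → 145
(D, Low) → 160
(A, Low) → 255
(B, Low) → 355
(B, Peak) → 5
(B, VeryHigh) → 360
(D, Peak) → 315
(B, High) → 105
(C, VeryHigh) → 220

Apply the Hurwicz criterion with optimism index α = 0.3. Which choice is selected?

A: 0.3·255 + 0.7·20 = 90.5
B: 0.3·380 + 0.7·5 = 117.5
C: 0.3·385 + 0.7·135 = 210
D: 0.3·370 + 0.7·70 = 160
Highest Hurwicz score = 210 → C.

C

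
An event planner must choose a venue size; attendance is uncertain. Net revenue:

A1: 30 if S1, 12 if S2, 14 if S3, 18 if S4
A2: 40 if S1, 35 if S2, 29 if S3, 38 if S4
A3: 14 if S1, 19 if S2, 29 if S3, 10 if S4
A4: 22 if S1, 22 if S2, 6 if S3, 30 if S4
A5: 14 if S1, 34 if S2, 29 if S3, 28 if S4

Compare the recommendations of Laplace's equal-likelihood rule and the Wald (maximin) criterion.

laplace → A2; maximin → A2 (agree)

Row averages: A1=18.5, A2=35.5, A3=18, A4=20, A5=26.25
Highest average = 35.5 → A2.
Row minima: A1=12, A2=29, A3=10, A4=6, A5=14
Best worst-case = 29 → A2.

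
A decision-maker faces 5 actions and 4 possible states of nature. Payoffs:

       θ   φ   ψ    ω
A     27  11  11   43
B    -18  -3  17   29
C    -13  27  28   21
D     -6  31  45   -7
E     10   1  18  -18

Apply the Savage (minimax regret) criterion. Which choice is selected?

A

Column bests: θ=27, φ=31, ψ=45, ω=43.
A regrets: 0, 20, 34, 0 → max 34
B regrets: 45, 34, 28, 14 → max 45
C regrets: 40, 4, 17, 22 → max 40
D regrets: 33, 0, 0, 50 → max 50
E regrets: 17, 30, 27, 61 → max 61
Smallest max regret = 34 → A.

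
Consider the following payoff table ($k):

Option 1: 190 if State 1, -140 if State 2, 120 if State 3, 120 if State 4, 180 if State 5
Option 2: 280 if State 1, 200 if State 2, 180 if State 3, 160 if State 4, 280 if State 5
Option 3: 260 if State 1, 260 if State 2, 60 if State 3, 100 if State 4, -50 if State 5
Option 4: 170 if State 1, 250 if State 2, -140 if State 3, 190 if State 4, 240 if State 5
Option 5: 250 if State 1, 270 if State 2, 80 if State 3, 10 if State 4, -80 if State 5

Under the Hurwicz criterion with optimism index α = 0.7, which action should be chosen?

Option 2

Option 1: 0.7·190 + 0.3·(-140) = 91
Option 2: 0.7·280 + 0.3·160 = 244
Option 3: 0.7·260 + 0.3·(-50) = 167
Option 4: 0.7·250 + 0.3·(-140) = 133
Option 5: 0.7·270 + 0.3·(-80) = 165
Highest Hurwicz score = 244 → Option 2.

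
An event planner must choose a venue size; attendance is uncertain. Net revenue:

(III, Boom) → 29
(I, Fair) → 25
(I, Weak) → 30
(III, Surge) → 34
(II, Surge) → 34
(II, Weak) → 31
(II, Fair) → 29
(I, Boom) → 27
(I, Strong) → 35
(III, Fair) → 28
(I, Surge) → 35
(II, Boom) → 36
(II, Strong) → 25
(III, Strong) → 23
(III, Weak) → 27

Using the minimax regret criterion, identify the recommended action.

I

Column bests: Weak=31, Fair=29, Strong=35, Boom=36, Surge=35.
I regrets: 1, 4, 0, 9, 0 → max 9
II regrets: 0, 0, 10, 0, 1 → max 10
III regrets: 4, 1, 12, 7, 1 → max 12
Smallest max regret = 9 → I.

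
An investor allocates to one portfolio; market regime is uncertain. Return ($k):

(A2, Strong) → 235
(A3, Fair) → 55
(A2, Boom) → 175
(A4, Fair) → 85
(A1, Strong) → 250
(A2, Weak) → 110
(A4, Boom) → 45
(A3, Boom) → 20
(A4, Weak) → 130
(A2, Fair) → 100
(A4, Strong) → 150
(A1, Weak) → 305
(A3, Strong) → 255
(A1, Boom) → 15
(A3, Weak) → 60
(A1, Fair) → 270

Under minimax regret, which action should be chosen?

A1

Column bests: Weak=305, Fair=270, Strong=255, Boom=175.
A1 regrets: 0, 0, 5, 160 → max 160
A2 regrets: 195, 170, 20, 0 → max 195
A3 regrets: 245, 215, 0, 155 → max 245
A4 regrets: 175, 185, 105, 130 → max 185
Smallest max regret = 160 → A1.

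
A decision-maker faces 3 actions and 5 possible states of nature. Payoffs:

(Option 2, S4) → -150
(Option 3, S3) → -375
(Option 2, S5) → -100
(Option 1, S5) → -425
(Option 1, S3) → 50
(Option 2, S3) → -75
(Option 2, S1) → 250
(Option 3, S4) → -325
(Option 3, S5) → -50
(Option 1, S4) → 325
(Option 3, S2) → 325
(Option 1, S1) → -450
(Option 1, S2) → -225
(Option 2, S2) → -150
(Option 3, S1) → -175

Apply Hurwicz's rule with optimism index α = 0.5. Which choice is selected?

Option 2

Option 1: 0.5·325 + 0.5·(-450) = -62.5
Option 2: 0.5·250 + 0.5·(-150) = 50
Option 3: 0.5·325 + 0.5·(-375) = -25
Highest Hurwicz score = 50 → Option 2.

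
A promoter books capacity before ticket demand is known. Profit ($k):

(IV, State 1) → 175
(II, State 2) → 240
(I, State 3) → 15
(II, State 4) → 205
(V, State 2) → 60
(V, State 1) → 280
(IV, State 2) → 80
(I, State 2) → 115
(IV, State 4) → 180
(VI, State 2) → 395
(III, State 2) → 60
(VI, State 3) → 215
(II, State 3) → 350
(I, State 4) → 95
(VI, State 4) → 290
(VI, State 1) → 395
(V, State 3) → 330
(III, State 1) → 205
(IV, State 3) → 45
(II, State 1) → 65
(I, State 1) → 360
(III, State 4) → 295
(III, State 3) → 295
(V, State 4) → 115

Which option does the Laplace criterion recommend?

Row averages: I=146.25, II=215, III=213.75, IV=120, V=196.25, VI=323.75
Highest average = 323.75 → VI.

VI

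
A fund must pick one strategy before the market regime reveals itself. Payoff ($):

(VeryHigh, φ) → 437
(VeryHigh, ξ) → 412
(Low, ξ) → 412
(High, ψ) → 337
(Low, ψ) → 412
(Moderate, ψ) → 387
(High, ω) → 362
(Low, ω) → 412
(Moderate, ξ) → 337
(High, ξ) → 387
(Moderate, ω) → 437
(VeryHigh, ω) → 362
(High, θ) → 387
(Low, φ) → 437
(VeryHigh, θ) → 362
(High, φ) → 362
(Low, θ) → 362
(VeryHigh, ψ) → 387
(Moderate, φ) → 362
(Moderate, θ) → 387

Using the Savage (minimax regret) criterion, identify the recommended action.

Column bests: θ=387, φ=437, ψ=412, ω=437, ξ=412.
Low regrets: 25, 0, 0, 25, 0 → max 25
Moderate regrets: 0, 75, 25, 0, 75 → max 75
High regrets: 0, 75, 75, 75, 25 → max 75
VeryHigh regrets: 25, 0, 25, 75, 0 → max 75
Smallest max regret = 25 → Low.

Low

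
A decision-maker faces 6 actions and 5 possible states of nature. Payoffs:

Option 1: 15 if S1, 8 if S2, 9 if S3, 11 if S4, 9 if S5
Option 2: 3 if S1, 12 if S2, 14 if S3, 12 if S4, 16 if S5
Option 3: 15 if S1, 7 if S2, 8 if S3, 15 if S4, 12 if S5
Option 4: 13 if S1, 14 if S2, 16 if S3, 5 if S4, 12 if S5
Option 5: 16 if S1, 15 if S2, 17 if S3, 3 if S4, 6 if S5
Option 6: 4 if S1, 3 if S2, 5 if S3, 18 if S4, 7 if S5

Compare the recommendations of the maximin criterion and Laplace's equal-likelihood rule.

maximin → Option 1; laplace → Option 4 (disagree)

Row minima: Option 1=8, Option 2=3, Option 3=7, Option 4=5, Option 5=3, Option 6=3
Best worst-case = 8 → Option 1.
Row averages: Option 1=10.4, Option 2=11.4, Option 3=11.4, Option 4=12, Option 5=11.4, Option 6=7.4
Highest average = 12 → Option 4.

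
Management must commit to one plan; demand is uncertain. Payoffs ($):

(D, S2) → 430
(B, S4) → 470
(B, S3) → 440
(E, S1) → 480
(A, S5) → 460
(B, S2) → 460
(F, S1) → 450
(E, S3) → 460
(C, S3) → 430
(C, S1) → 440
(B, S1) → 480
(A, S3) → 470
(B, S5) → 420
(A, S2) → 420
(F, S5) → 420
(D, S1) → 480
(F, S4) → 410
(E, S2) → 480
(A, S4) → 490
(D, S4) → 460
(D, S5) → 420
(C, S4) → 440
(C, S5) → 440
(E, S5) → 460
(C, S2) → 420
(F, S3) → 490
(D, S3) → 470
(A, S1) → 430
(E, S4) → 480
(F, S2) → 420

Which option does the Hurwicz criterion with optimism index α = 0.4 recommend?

E

A: 0.4·490 + 0.6·420 = 448
B: 0.4·480 + 0.6·420 = 444
C: 0.4·440 + 0.6·420 = 428
D: 0.4·480 + 0.6·420 = 444
E: 0.4·480 + 0.6·460 = 468
F: 0.4·490 + 0.6·410 = 442
Highest Hurwicz score = 468 → E.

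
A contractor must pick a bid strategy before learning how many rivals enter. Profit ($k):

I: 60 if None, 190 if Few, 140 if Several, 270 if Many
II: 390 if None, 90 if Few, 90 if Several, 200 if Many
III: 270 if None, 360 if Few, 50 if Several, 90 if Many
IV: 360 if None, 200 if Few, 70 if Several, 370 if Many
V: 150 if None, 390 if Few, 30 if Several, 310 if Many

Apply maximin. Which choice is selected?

Row minima: I=60, II=90, III=50, IV=70, V=30
Best worst-case = 90 → II.

II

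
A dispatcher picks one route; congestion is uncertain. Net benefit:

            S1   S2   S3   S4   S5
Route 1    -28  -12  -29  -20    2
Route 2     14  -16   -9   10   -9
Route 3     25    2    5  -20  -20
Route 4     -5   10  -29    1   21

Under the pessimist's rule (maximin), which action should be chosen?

Row minima: Route 1=-29, Route 2=-16, Route 3=-20, Route 4=-29
Best worst-case = -16 → Route 2.

Route 2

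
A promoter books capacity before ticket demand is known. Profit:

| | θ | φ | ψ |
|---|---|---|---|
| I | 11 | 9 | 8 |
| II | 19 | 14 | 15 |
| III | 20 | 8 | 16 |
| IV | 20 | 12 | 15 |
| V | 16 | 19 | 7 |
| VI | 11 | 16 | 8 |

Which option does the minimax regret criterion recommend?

II

Column bests: θ=20, φ=19, ψ=16.
I regrets: 9, 10, 8 → max 10
II regrets: 1, 5, 1 → max 5
III regrets: 0, 11, 0 → max 11
IV regrets: 0, 7, 1 → max 7
V regrets: 4, 0, 9 → max 9
VI regrets: 9, 3, 8 → max 9
Smallest max regret = 5 → II.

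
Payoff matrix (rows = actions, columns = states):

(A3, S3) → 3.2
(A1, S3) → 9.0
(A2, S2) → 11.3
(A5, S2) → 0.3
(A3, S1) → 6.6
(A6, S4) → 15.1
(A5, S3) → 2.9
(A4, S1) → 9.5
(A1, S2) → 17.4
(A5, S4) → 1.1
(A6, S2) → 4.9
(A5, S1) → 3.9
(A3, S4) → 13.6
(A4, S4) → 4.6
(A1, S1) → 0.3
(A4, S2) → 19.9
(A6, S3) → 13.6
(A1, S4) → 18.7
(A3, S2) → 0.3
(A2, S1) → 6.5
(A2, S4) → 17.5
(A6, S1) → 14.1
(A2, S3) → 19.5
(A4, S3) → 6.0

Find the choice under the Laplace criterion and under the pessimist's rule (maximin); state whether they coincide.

laplace → A2; maximin → A2 (agree)

Row averages: A1=11.35, A2=13.7, A3=5.925, A4=10, A5=2.05, A6=11.925
Highest average = 13.7 → A2.
Row minima: A1=0.3, A2=6.5, A3=0.3, A4=4.6, A5=0.3, A6=4.9
Best worst-case = 6.5 → A2.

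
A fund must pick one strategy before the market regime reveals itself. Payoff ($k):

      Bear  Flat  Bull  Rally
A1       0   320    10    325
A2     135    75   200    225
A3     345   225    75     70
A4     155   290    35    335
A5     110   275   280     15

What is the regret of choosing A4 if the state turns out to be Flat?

30

Best payoff under Flat is 320.
Regret = 320 − 290 = 30.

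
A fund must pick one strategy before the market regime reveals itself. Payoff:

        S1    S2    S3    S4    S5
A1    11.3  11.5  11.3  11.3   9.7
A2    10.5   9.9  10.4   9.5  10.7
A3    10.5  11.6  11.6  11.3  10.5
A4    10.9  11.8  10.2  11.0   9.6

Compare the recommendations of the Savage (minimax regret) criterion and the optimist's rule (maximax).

minimax regret → A3; maximax → A4 (disagree)

Column bests: S1=11.3, S2=11.8, S3=11.6, S4=11.3, S5=10.7.
A1 regrets: 0.0, 0.3, 0.3, 0.0, 1.0 → max 1.0
A2 regrets: 0.8, 1.9, 1.2, 1.8, 0.0 → max 1.9
A3 regrets: 0.8, 0.2, 0.0, 0.0, 0.2 → max 0.8
A4 regrets: 0.4, 0.0, 1.4, 0.3, 1.1 → max 1.4
Smallest max regret = 0.8 → A3.
Row maxima: A1=11.5, A2=10.7, A3=11.6, A4=11.8
Best best-case = 11.8 → A4.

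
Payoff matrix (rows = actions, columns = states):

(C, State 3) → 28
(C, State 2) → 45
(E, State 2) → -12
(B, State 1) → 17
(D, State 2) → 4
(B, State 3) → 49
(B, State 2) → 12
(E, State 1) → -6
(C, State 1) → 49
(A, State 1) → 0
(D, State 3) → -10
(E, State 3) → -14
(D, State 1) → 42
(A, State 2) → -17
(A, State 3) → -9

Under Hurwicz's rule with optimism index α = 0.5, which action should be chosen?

C

A: 0.5·0 + 0.5·(-17) = -8.5
B: 0.5·49 + 0.5·12 = 30.5
C: 0.5·49 + 0.5·28 = 38.5
D: 0.5·42 + 0.5·(-10) = 16
E: 0.5·(-6) + 0.5·(-14) = -10
Highest Hurwicz score = 38.5 → C.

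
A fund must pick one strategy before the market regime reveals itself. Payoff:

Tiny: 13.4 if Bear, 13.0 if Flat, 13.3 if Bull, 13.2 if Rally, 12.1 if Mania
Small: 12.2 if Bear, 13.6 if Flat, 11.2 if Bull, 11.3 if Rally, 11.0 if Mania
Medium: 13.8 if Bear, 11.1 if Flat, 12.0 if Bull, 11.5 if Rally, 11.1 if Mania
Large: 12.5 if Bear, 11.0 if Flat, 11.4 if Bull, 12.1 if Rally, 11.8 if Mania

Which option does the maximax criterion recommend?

Medium

Row maxima: Tiny=13.4, Small=13.6, Medium=13.8, Large=12.5
Best best-case = 13.8 → Medium.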